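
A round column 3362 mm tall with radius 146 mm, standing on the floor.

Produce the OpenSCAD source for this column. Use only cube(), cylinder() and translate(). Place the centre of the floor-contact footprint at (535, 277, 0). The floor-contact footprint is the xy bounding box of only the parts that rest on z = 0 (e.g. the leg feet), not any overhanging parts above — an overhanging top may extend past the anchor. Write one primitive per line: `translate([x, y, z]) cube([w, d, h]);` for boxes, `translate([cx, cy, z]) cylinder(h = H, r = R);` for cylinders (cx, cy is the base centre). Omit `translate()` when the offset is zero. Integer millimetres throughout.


translate([535, 277, 0]) cylinder(h = 3362, r = 146);


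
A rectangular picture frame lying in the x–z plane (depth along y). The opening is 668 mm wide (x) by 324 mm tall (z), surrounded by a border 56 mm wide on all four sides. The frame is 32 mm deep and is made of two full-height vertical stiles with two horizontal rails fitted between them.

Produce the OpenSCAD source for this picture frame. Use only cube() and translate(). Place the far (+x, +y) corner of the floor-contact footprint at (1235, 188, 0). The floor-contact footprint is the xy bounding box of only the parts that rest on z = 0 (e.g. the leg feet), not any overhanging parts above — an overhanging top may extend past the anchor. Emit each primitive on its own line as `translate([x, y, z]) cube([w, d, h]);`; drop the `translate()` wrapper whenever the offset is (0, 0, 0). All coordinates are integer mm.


translate([455, 156, 0]) cube([56, 32, 436]);
translate([1179, 156, 0]) cube([56, 32, 436]);
translate([511, 156, 0]) cube([668, 32, 56]);
translate([511, 156, 380]) cube([668, 32, 56]);


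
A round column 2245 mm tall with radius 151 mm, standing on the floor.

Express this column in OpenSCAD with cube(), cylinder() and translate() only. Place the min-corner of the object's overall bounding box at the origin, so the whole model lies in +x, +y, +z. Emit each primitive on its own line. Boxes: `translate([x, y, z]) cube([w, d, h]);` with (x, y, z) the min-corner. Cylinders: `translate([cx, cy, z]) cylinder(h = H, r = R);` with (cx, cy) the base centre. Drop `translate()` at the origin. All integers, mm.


translate([151, 151, 0]) cylinder(h = 2245, r = 151);


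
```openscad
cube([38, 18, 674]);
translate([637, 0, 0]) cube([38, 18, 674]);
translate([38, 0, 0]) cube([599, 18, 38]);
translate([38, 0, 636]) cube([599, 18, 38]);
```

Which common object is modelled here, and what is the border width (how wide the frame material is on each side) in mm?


A picture frame. The border width is 38 mm.

Four thin pieces enclosing a rectangular opening — a picture frame. The two full-height stiles are 674 mm tall; the top rail sits at z = 636 and is 38 mm tall, so the border above the opening is 674 − 636 = 38 mm, matching the stile x-width.


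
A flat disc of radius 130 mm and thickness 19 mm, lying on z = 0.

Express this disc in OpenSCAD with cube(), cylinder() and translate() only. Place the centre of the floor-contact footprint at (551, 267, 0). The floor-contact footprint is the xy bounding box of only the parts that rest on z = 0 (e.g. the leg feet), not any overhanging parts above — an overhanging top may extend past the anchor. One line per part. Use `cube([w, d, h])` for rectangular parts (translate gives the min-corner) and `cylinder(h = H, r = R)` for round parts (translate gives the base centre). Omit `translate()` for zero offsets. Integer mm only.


translate([551, 267, 0]) cylinder(h = 19, r = 130);


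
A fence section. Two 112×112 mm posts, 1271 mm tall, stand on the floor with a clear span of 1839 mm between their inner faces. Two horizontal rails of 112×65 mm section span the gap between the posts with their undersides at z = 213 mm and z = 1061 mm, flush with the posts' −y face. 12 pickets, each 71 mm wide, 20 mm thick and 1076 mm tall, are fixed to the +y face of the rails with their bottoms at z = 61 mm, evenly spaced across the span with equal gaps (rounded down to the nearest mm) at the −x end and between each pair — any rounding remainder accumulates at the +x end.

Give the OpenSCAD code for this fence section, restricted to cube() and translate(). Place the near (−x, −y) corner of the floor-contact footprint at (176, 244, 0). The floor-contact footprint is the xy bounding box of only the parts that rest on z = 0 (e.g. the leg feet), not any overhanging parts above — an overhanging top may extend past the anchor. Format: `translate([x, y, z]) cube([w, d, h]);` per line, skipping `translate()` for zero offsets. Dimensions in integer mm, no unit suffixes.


translate([176, 244, 0]) cube([112, 112, 1271]);
translate([2127, 244, 0]) cube([112, 112, 1271]);
translate([288, 244, 213]) cube([1839, 112, 65]);
translate([288, 244, 1061]) cube([1839, 112, 65]);
translate([363, 356, 61]) cube([71, 20, 1076]);
translate([509, 356, 61]) cube([71, 20, 1076]);
translate([655, 356, 61]) cube([71, 20, 1076]);
translate([801, 356, 61]) cube([71, 20, 1076]);
translate([947, 356, 61]) cube([71, 20, 1076]);
translate([1093, 356, 61]) cube([71, 20, 1076]);
translate([1239, 356, 61]) cube([71, 20, 1076]);
translate([1385, 356, 61]) cube([71, 20, 1076]);
translate([1531, 356, 61]) cube([71, 20, 1076]);
translate([1677, 356, 61]) cube([71, 20, 1076]);
translate([1823, 356, 61]) cube([71, 20, 1076]);
translate([1969, 356, 61]) cube([71, 20, 1076]);


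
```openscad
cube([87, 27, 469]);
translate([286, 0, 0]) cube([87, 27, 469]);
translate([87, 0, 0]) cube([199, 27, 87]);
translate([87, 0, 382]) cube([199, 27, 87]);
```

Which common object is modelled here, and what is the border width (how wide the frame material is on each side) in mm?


A picture frame. The border width is 87 mm.

Four thin pieces enclosing a rectangular opening — a picture frame. The two full-height stiles are 469 mm tall; the top rail sits at z = 382 and is 87 mm tall, so the border above the opening is 469 − 382 = 87 mm, matching the stile x-width.


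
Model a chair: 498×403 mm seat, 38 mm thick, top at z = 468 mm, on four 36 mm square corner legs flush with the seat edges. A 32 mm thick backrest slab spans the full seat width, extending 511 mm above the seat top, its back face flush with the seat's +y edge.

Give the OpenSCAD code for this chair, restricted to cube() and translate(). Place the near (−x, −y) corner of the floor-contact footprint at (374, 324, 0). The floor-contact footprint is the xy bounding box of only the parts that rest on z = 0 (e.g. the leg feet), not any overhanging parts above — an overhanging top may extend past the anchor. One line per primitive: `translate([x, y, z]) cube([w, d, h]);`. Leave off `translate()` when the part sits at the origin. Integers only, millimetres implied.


translate([374, 324, 430]) cube([498, 403, 38]);
translate([374, 324, 0]) cube([36, 36, 430]);
translate([836, 324, 0]) cube([36, 36, 430]);
translate([374, 691, 0]) cube([36, 36, 430]);
translate([836, 691, 0]) cube([36, 36, 430]);
translate([374, 695, 468]) cube([498, 32, 511]);


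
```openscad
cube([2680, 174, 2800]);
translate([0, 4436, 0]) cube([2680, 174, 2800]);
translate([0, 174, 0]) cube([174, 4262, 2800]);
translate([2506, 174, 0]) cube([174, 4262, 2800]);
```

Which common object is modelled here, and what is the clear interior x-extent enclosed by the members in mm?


A house (or room) frame. The interior width is 2332 mm.

Four 2800 mm walls enclosing a rectangle with no floor or roof — a room or house frame. Outside width is 2680 mm and wall thickness is 174 mm, so the interior width is 2680 − 2 × 174 = 2332 mm.


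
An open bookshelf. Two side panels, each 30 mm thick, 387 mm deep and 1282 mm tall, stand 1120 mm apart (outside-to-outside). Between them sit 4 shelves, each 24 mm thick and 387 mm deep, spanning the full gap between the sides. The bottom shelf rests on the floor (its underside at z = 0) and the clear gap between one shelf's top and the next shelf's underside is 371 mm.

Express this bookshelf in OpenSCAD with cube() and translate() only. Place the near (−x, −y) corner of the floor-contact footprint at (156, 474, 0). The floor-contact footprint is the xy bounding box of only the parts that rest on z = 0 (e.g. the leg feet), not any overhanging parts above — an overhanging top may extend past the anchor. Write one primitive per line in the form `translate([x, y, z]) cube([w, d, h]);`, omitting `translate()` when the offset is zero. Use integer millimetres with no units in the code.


translate([156, 474, 0]) cube([30, 387, 1282]);
translate([1246, 474, 0]) cube([30, 387, 1282]);
translate([186, 474, 0]) cube([1060, 387, 24]);
translate([186, 474, 395]) cube([1060, 387, 24]);
translate([186, 474, 790]) cube([1060, 387, 24]);
translate([186, 474, 1185]) cube([1060, 387, 24]);


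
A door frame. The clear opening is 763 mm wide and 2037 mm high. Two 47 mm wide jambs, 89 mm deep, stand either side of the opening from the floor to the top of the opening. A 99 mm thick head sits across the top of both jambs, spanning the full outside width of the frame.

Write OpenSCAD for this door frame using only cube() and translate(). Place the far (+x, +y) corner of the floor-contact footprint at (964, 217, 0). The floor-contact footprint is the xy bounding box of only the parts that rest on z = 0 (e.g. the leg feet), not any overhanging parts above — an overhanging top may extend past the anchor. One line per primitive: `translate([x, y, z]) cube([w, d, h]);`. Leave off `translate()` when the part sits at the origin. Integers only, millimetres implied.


translate([107, 128, 0]) cube([47, 89, 2037]);
translate([917, 128, 0]) cube([47, 89, 2037]);
translate([107, 128, 2037]) cube([857, 89, 99]);


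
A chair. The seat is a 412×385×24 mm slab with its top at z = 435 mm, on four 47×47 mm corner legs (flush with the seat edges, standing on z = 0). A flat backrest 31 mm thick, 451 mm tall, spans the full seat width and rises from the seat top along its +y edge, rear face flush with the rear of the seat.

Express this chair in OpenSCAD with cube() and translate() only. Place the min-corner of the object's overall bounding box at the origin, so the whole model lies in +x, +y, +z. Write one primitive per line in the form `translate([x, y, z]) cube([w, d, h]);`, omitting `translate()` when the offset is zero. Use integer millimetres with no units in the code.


translate([0, 0, 411]) cube([412, 385, 24]);
cube([47, 47, 411]);
translate([365, 0, 0]) cube([47, 47, 411]);
translate([0, 338, 0]) cube([47, 47, 411]);
translate([365, 338, 0]) cube([47, 47, 411]);
translate([0, 354, 435]) cube([412, 31, 451]);


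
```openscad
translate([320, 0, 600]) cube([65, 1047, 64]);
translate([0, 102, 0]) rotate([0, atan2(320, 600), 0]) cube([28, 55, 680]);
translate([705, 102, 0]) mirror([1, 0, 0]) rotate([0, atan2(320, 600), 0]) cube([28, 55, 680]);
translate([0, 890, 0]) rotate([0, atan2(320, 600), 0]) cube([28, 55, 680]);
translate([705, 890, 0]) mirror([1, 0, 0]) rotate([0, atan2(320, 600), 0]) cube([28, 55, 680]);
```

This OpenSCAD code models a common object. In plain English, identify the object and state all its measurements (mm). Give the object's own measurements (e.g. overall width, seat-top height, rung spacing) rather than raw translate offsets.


A sawhorse. A 65×1047×64 mm beam (x, y, z) sits on two A-frame leg pairs. Each pair is two raked legs of 28×55 mm section (55 mm along y) splaying symmetrically in x. Each leg rises 600 mm vertically over 320 mm of horizontal reach and is 680 mm long along its own axis. Every leg's outer bottom edge rests on the floor and its outer top edge meets a bottom edge of the beam — the left legs (tilting toward +x) meet the beam's −x bottom edge, the right legs (their mirror images, tilting toward −x) meet its +x bottom edge — so the leg tops tuck under the beam, the beam's underside is 600 mm above the floor, and the feet are 705 mm apart outside-to-outside with the beam centred between them. The two leg pairs are set in 102 mm from either end of the beam.


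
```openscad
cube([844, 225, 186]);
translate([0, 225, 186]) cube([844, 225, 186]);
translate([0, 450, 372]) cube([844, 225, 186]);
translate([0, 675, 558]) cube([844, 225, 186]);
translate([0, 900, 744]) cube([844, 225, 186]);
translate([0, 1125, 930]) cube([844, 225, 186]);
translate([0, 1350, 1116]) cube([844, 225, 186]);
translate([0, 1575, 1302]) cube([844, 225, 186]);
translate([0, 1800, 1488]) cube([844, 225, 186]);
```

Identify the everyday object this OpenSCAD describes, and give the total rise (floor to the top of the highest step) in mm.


A staircase. The total rise is 1674 mm.

9 identical blocks, each offset up and back from the previous — a staircase. Each step is 186 mm tall and there are 9 of them, so the total rise is 9 × 186 = 1674 mm.


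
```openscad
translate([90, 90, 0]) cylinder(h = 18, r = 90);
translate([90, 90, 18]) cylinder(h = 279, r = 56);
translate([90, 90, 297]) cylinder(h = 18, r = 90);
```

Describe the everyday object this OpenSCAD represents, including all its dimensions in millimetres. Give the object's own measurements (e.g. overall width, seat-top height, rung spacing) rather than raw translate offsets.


A spool: two coaxial disc flanges of radius 90 mm and thickness 18 mm, joined by a core cylinder of radius 56 mm and height 279 mm. The lower flange rests on z = 0 and the three cylinders share a vertical axis.


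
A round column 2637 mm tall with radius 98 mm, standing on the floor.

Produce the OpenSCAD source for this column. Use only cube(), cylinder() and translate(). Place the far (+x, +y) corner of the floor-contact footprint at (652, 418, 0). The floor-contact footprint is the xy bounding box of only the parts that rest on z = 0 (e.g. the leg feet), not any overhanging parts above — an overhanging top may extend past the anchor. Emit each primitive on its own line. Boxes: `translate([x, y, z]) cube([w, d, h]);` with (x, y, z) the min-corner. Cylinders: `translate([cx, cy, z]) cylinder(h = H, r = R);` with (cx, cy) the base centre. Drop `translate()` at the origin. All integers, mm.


translate([554, 320, 0]) cylinder(h = 2637, r = 98);


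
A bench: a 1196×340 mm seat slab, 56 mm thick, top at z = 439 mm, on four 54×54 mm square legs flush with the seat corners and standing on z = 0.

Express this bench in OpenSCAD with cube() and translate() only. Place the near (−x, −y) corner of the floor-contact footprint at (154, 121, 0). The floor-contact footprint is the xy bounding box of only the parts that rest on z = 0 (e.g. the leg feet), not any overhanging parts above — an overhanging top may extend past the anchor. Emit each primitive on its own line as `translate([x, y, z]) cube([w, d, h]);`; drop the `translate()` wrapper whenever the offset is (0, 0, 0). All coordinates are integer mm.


// leg_h = 439 − 56 = 383
translate([154, 121, 383]) cube([1196, 340, 56]);
translate([154, 121, 0]) cube([54, 54, 383]);
translate([154, 407, 0]) cube([54, 54, 383]);
translate([1296, 121, 0]) cube([54, 54, 383]);
translate([1296, 407, 0]) cube([54, 54, 383]);


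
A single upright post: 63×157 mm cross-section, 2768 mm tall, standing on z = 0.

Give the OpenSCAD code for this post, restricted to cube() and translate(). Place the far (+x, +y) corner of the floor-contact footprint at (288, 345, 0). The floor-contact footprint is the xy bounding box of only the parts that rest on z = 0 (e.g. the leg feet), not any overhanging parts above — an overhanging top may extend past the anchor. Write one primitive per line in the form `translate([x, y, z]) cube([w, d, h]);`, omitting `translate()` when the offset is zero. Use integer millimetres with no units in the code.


translate([225, 188, 0]) cube([63, 157, 2768]);


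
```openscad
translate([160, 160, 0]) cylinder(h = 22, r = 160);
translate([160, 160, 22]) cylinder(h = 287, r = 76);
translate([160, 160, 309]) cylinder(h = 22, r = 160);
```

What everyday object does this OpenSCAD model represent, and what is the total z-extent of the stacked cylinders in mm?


A spool. The overall height is 331 mm.

Three coaxial cylinders, large–small–large — a spool. Two 22 mm flanges and a 287 mm core give 22 + 287 + 22 = 331 mm.


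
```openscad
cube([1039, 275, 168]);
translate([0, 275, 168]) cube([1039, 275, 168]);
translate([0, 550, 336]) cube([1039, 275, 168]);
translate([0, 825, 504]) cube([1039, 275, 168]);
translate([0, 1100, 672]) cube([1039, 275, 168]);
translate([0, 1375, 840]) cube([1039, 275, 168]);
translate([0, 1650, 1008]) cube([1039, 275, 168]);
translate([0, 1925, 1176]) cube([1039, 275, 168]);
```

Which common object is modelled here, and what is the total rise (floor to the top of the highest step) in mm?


A staircase. The total rise is 1344 mm.

8 identical blocks, each offset up and back from the previous — a staircase. Each step is 168 mm tall and there are 8 of them, so the total rise is 8 × 168 = 1344 mm.


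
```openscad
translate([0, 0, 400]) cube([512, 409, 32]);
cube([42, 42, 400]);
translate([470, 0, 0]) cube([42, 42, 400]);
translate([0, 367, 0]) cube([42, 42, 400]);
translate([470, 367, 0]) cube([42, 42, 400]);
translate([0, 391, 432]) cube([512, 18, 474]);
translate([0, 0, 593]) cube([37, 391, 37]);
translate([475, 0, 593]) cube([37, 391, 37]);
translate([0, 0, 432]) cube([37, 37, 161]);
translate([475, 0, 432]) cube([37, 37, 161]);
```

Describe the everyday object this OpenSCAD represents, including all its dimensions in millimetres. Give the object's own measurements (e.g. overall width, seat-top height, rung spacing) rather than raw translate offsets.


A chair. The seat is a 512×409×32 mm slab with its top at z = 432 mm, on four 42×42 mm corner legs (flush with the seat edges, standing on z = 0). A flat backrest 18 mm thick, 474 mm tall, spans the full seat width and rises from the seat top along its +y edge, rear face flush with the rear of the seat. Two armrests of 37×37 mm section run along each side from the seat's front edge to the front of the backrest, top faces 198 mm above the seat top and outer faces flush with the seat's x-edges; a 37×37 mm post under the front of each armrest stands on the seat at the front corner.


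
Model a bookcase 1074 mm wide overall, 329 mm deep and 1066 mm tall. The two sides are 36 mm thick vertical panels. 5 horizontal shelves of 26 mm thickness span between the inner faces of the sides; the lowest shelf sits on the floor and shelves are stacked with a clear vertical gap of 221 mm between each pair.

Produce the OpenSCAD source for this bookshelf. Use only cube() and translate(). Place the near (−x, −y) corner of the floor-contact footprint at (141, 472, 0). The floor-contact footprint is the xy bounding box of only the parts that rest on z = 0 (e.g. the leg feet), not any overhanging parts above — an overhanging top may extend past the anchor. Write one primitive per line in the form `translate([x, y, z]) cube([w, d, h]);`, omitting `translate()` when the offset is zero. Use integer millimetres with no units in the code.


translate([141, 472, 0]) cube([36, 329, 1066]);
translate([1179, 472, 0]) cube([36, 329, 1066]);
translate([177, 472, 0]) cube([1002, 329, 26]);
translate([177, 472, 247]) cube([1002, 329, 26]);
translate([177, 472, 494]) cube([1002, 329, 26]);
translate([177, 472, 741]) cube([1002, 329, 26]);
translate([177, 472, 988]) cube([1002, 329, 26]);


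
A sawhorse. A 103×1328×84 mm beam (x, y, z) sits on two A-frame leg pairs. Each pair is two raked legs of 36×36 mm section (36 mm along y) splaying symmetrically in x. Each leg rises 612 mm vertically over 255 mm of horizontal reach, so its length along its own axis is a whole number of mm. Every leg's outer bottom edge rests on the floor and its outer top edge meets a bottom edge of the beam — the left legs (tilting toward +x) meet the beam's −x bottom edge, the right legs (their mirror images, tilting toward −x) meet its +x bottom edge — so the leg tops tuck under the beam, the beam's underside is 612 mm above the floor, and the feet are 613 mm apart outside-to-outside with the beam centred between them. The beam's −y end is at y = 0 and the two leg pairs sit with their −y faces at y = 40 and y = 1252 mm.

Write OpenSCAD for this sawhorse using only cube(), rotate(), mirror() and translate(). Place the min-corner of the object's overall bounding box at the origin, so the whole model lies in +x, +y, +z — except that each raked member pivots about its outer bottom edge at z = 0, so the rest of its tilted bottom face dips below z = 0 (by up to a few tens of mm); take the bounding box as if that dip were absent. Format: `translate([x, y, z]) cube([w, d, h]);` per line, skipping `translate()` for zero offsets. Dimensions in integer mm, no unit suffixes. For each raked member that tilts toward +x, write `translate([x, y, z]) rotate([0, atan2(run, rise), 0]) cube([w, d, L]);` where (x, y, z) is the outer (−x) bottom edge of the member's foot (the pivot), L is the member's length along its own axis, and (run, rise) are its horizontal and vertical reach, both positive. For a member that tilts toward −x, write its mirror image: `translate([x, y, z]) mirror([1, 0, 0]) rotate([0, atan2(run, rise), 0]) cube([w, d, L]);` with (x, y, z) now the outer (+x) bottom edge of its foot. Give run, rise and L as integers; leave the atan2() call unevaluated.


translate([255, 0, 612]) cube([103, 1328, 84]);
translate([0, 40, 0]) rotate([0, atan2(255, 612), 0]) cube([36, 36, 663]);
translate([613, 40, 0]) mirror([1, 0, 0]) rotate([0, atan2(255, 612), 0]) cube([36, 36, 663]);
translate([0, 1252, 0]) rotate([0, atan2(255, 612), 0]) cube([36, 36, 663]);
translate([613, 1252, 0]) mirror([1, 0, 0]) rotate([0, atan2(255, 612), 0]) cube([36, 36, 663]);


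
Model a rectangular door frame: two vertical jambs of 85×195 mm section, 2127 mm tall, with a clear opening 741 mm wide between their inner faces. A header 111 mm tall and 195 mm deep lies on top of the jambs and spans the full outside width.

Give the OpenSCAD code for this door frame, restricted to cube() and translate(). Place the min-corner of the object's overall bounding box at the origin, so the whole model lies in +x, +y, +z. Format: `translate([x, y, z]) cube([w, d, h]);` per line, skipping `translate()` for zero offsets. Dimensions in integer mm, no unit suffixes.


cube([85, 195, 2127]);
translate([826, 0, 0]) cube([85, 195, 2127]);
translate([0, 0, 2127]) cube([911, 195, 111]);


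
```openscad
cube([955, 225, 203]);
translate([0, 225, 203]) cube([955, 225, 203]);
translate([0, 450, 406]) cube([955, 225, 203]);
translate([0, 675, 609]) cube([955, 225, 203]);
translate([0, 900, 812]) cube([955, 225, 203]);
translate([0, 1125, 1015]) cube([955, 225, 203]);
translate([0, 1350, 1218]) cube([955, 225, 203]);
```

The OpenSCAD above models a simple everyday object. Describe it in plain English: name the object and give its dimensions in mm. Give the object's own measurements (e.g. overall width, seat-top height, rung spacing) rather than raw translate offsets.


A straight staircase of 7 solid steps. Each step is 955 mm wide (x), 225 mm deep (y, the going) and 203 mm tall (the rise). The first step rests on the floor; each subsequent step sits one going further in +y and one rise higher in +z, directly behind and above the previous step with no overlap.


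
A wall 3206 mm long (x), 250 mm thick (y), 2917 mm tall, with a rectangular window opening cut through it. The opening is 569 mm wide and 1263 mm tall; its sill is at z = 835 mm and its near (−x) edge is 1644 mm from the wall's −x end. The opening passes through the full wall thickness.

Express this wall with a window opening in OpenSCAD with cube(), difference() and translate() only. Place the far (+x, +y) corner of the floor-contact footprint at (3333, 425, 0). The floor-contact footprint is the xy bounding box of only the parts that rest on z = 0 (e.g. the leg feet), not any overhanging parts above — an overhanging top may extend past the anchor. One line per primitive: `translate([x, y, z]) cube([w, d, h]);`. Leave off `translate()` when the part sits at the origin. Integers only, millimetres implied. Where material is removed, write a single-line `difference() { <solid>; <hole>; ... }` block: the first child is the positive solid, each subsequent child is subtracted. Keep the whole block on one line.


difference() { translate([127, 175, 0]) cube([3206, 250, 2917]); translate([1771, 175, 835]) cube([569, 250, 1263]); }


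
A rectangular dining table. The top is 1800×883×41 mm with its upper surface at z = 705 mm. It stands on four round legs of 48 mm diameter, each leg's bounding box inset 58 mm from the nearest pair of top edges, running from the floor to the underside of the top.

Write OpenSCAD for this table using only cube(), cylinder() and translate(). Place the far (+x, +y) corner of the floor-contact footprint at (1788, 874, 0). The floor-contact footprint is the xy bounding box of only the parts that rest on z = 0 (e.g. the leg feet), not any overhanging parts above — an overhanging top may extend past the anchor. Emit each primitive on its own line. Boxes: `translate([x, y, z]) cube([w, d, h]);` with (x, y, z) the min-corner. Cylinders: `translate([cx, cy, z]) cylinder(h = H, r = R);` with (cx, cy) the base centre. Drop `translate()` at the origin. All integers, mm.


translate([46, 49, 664]) cube([1800, 883, 41]);
translate([128, 131, 0]) cylinder(h = 664, r = 24);
translate([1764, 131, 0]) cylinder(h = 664, r = 24);
translate([128, 850, 0]) cylinder(h = 664, r = 24);
translate([1764, 850, 0]) cylinder(h = 664, r = 24);


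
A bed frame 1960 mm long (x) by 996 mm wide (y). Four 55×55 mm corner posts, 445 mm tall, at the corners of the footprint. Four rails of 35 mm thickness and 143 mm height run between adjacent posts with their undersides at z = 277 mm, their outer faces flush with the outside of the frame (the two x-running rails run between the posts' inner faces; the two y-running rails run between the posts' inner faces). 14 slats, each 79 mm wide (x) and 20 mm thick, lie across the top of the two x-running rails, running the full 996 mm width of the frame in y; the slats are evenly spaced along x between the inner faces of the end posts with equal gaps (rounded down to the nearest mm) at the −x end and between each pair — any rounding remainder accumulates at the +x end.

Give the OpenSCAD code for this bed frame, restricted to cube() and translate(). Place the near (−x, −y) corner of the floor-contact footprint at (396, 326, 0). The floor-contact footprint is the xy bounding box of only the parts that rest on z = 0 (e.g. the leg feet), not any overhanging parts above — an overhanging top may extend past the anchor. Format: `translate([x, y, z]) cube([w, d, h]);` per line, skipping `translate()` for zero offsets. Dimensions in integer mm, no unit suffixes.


translate([396, 326, 0]) cube([55, 55, 445]);
translate([396, 1267, 0]) cube([55, 55, 445]);
translate([2301, 326, 0]) cube([55, 55, 445]);
translate([2301, 1267, 0]) cube([55, 55, 445]);
translate([451, 326, 277]) cube([1850, 35, 143]);
translate([451, 1287, 277]) cube([1850, 35, 143]);
translate([396, 381, 277]) cube([35, 886, 143]);
translate([2321, 381, 277]) cube([35, 886, 143]);
translate([500, 326, 420]) cube([79, 996, 20]);
translate([628, 326, 420]) cube([79, 996, 20]);
translate([756, 326, 420]) cube([79, 996, 20]);
translate([884, 326, 420]) cube([79, 996, 20]);
translate([1012, 326, 420]) cube([79, 996, 20]);
translate([1140, 326, 420]) cube([79, 996, 20]);
translate([1268, 326, 420]) cube([79, 996, 20]);
translate([1396, 326, 420]) cube([79, 996, 20]);
translate([1524, 326, 420]) cube([79, 996, 20]);
translate([1652, 326, 420]) cube([79, 996, 20]);
translate([1780, 326, 420]) cube([79, 996, 20]);
translate([1908, 326, 420]) cube([79, 996, 20]);
translate([2036, 326, 420]) cube([79, 996, 20]);
translate([2164, 326, 420]) cube([79, 996, 20]);


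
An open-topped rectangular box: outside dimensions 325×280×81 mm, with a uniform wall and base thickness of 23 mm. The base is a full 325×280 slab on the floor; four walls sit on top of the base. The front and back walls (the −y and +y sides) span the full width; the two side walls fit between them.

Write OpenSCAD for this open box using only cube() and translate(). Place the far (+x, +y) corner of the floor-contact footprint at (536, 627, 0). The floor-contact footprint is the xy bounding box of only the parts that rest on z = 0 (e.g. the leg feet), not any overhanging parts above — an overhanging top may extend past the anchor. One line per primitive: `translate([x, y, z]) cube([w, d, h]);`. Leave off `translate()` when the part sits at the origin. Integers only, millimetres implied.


translate([211, 347, 0]) cube([325, 280, 23]);
translate([211, 347, 23]) cube([325, 23, 58]);
translate([211, 604, 23]) cube([325, 23, 58]);
translate([211, 370, 23]) cube([23, 234, 58]);
translate([513, 370, 23]) cube([23, 234, 58]);


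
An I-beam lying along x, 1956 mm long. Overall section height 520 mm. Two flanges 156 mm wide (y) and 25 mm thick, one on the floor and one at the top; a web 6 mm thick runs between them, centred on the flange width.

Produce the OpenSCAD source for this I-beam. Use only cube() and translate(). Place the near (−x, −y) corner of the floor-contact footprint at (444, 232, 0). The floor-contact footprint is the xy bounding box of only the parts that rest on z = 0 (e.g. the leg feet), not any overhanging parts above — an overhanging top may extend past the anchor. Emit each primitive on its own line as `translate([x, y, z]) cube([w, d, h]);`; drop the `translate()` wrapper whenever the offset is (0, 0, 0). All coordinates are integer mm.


translate([444, 232, 0]) cube([1956, 156, 25]);
translate([444, 307, 25]) cube([1956, 6, 470]);
translate([444, 232, 495]) cube([1956, 156, 25]);


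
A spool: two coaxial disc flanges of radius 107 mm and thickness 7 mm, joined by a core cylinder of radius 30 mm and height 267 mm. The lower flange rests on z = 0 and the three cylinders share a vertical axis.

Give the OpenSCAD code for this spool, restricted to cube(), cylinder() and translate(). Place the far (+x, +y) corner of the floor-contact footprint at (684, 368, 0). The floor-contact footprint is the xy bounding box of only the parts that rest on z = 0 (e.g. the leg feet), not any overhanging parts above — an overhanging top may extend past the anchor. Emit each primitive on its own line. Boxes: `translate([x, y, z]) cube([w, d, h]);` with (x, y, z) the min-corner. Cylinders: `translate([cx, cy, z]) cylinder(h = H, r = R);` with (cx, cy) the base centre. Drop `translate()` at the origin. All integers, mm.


translate([577, 261, 0]) cylinder(h = 7, r = 107);
translate([577, 261, 7]) cylinder(h = 267, r = 30);
translate([577, 261, 274]) cylinder(h = 7, r = 107);


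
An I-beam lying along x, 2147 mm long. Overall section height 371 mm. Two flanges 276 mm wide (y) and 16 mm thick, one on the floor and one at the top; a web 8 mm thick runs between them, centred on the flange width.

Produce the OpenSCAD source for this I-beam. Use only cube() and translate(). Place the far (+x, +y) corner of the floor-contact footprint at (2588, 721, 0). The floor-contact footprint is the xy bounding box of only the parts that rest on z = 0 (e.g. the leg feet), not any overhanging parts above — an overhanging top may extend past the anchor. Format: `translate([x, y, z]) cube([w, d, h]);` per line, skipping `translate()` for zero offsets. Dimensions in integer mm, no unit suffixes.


translate([441, 445, 0]) cube([2147, 276, 16]);
translate([441, 579, 16]) cube([2147, 8, 339]);
translate([441, 445, 355]) cube([2147, 276, 16]);


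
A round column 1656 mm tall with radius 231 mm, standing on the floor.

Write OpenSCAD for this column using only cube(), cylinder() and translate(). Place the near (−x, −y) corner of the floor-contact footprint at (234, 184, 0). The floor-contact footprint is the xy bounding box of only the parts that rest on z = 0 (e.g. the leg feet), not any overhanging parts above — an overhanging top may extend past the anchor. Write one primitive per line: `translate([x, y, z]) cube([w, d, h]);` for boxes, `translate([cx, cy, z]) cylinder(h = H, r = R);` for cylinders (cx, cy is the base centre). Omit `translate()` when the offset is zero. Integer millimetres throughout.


translate([465, 415, 0]) cylinder(h = 1656, r = 231);


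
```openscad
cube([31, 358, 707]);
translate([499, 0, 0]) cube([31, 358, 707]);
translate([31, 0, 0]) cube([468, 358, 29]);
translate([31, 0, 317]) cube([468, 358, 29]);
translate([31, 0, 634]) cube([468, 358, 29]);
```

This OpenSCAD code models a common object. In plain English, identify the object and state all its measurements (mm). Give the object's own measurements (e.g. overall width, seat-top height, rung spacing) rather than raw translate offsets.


An open bookshelf. Two side panels, each 31 mm thick, 358 mm deep and 707 mm tall, stand 530 mm apart (outside-to-outside). Between them sit 3 shelves, each 29 mm thick and 358 mm deep, spanning the full gap between the sides. The bottom shelf rests on the floor (its underside at z = 0) and the clear gap between one shelf's top and the next shelf's underside is 288 mm.


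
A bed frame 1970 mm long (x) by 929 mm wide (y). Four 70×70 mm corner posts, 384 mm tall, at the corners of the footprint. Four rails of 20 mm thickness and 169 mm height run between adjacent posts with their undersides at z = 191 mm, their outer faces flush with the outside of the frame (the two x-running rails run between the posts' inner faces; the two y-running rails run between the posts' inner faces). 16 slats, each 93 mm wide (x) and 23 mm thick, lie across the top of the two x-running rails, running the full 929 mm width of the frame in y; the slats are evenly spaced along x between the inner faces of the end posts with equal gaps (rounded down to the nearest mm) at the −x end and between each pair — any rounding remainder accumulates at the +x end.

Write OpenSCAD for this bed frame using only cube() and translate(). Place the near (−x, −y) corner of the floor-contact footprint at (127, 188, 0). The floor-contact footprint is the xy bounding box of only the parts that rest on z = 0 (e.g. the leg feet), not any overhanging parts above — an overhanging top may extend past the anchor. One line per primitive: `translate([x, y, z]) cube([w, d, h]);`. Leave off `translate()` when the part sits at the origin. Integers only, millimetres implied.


translate([127, 188, 0]) cube([70, 70, 384]);
translate([127, 1047, 0]) cube([70, 70, 384]);
translate([2027, 188, 0]) cube([70, 70, 384]);
translate([2027, 1047, 0]) cube([70, 70, 384]);
translate([197, 188, 191]) cube([1830, 20, 169]);
translate([197, 1097, 191]) cube([1830, 20, 169]);
translate([127, 258, 191]) cube([20, 789, 169]);
translate([2077, 258, 191]) cube([20, 789, 169]);
translate([217, 188, 360]) cube([93, 929, 23]);
translate([330, 188, 360]) cube([93, 929, 23]);
translate([443, 188, 360]) cube([93, 929, 23]);
translate([556, 188, 360]) cube([93, 929, 23]);
translate([669, 188, 360]) cube([93, 929, 23]);
translate([782, 188, 360]) cube([93, 929, 23]);
translate([895, 188, 360]) cube([93, 929, 23]);
translate([1008, 188, 360]) cube([93, 929, 23]);
translate([1121, 188, 360]) cube([93, 929, 23]);
translate([1234, 188, 360]) cube([93, 929, 23]);
translate([1347, 188, 360]) cube([93, 929, 23]);
translate([1460, 188, 360]) cube([93, 929, 23]);
translate([1573, 188, 360]) cube([93, 929, 23]);
translate([1686, 188, 360]) cube([93, 929, 23]);
translate([1799, 188, 360]) cube([93, 929, 23]);
translate([1912, 188, 360]) cube([93, 929, 23]);


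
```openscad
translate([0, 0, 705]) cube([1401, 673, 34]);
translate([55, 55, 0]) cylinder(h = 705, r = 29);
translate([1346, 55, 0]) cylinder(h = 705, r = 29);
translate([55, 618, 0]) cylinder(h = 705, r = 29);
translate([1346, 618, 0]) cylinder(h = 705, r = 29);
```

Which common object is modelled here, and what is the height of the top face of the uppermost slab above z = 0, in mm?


A table. The table height is 739 mm.

A 1401×673×34 slab sits at z = 705 on four Ø58 mm round legs — a table. The top surface is at 705 + 34 = 739 mm.


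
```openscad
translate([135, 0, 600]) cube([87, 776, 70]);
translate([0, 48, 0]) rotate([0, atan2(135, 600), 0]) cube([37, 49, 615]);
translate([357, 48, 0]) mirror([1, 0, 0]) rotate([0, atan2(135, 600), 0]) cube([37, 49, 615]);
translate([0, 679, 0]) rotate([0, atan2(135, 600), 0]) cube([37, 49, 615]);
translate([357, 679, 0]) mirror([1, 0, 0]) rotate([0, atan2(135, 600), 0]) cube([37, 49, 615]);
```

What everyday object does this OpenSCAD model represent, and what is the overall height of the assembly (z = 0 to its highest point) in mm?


A sawhorse. The overall height is 670 mm.

A beam across two mirrored pairs of raked legs — a sawhorse. The beam's underside is at z = 600 (matching the legs' vertical rise in atan2(135, 600)) and the beam is 70 mm tall, so its top is at 600 + 70 = 670 mm. The raked legs top out at the beam's underside, so that is the highest point.


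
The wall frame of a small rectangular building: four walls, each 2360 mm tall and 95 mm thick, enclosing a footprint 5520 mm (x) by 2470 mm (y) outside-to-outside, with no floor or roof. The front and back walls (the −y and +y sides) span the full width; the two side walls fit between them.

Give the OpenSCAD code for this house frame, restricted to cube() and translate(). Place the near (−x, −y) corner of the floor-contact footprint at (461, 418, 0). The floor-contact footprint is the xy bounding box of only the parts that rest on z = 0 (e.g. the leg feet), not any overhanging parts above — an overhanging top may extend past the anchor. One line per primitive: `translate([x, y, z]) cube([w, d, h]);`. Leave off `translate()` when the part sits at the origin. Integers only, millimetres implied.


translate([461, 418, 0]) cube([5520, 95, 2360]);
translate([461, 2793, 0]) cube([5520, 95, 2360]);
translate([461, 513, 0]) cube([95, 2280, 2360]);
translate([5886, 513, 0]) cube([95, 2280, 2360]);


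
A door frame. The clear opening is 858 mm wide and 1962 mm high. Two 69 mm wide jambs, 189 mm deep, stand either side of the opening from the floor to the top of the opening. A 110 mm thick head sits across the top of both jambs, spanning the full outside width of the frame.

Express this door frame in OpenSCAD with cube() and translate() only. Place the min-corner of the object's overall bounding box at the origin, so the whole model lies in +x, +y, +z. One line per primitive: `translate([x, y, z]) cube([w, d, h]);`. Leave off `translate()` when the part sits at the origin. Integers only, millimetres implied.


cube([69, 189, 1962]);
translate([927, 0, 0]) cube([69, 189, 1962]);
translate([0, 0, 1962]) cube([996, 189, 110]);


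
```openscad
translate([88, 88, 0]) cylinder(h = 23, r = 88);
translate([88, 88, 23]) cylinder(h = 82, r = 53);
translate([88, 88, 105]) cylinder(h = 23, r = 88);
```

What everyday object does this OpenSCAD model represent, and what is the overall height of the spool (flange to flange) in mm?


A spool. The overall height is 128 mm.

Three coaxial cylinders, large–small–large — a spool. Two 23 mm flanges and a 82 mm core give 23 + 82 + 23 = 128 mm.


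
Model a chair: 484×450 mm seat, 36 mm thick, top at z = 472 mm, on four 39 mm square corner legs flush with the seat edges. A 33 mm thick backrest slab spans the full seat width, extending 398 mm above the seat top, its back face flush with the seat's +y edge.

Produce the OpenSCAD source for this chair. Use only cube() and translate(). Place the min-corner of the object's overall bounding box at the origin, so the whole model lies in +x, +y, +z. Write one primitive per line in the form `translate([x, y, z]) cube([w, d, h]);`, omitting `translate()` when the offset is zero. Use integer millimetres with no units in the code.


translate([0, 0, 436]) cube([484, 450, 36]);
cube([39, 39, 436]);
translate([445, 0, 0]) cube([39, 39, 436]);
translate([0, 411, 0]) cube([39, 39, 436]);
translate([445, 411, 0]) cube([39, 39, 436]);
translate([0, 417, 472]) cube([484, 33, 398]);
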